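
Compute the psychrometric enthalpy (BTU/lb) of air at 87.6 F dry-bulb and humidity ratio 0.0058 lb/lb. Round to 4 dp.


h = 0.24*87.6 + 0.0058*(1061+0.444*87.6) = 27.4034 BTU/lb

27.4034 BTU/lb


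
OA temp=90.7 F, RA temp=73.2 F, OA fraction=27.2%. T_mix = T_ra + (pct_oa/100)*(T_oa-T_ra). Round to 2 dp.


T_mix = 73.2 + (27.2/100)*(90.7-73.2) = 77.96 F

77.96 F


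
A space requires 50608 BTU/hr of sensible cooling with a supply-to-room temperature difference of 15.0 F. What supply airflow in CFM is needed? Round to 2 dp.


CFM = 50608 / (1.08 * 15.0) = 3123.95

3123.95 CFM


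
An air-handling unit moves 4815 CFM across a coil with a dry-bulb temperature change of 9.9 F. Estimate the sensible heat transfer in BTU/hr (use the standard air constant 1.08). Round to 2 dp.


Q = 1.08 * 4815 * 9.9 = 51481.98 BTU/hr

51481.98 BTU/hr


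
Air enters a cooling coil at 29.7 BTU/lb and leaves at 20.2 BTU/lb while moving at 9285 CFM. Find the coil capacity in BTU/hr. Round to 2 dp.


Q = 4.5 * 9285 * (29.7 - 20.2) = 396933.75 BTU/hr

396933.75 BTU/hr


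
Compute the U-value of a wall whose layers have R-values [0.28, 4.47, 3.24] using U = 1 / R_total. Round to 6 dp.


R_total = 0.28 + 4.47 + 3.24 = 7.99
U = 1/7.99 = 0.125156

0.125156


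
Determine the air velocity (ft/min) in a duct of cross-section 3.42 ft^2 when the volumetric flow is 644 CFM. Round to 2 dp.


V = 644 / 3.42 = 188.30 ft/min

188.30 ft/min


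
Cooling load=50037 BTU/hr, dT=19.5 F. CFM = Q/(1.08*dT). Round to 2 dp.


CFM = 50037 / (1.08 * 19.5) = 2375.93

2375.93 CFM


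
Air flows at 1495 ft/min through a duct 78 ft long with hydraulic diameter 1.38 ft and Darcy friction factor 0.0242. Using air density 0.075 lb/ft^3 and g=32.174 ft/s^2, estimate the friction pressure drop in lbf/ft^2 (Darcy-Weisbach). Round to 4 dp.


v_fps = 1495/60 = 24.9167 ft/s
dp = 0.0242*(78/1.38)*0.075*24.9167^2/(2*32.174) = 0.9898 lbf/ft^2

0.9898 lbf/ft^2


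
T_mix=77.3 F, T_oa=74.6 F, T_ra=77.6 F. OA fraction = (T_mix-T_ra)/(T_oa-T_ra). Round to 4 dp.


frac = (77.3 - 77.6) / (74.6 - 77.6) = 0.1000

0.1000


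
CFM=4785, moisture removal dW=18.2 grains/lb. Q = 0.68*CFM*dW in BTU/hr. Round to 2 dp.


Q = 0.68 * 4785 * 18.2 = 59219.16 BTU/hr

59219.16 BTU/hr


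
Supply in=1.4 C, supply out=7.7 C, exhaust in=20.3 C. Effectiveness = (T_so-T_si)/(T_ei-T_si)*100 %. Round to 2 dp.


eff = (7.7-1.4)/(20.3-1.4)*100 = 33.33 %

33.33 %


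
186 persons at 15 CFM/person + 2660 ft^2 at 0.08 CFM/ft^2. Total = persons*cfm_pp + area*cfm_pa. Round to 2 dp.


Total = 186*15 + 2660*0.08 = 3002.80 CFM

3002.80 CFM


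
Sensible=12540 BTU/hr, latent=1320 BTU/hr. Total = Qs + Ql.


Qt = 12540 + 1320 = 13860 BTU/hr

13860 BTU/hr


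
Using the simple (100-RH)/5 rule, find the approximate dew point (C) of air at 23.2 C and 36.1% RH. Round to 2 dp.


Td = 23.2 - (100-36.1)/5 = 10.42 C

10.42 C


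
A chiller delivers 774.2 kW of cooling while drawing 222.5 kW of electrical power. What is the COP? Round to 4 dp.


COP = 774.2 / 222.5 = 3.4796

3.4796


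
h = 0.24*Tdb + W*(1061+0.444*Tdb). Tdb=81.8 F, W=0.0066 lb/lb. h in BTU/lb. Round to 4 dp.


h = 0.24*81.8 + 0.0066*(1061+0.444*81.8) = 26.8743 BTU/lb

26.8743 BTU/lb


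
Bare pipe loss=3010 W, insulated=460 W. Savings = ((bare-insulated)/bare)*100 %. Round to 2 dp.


Savings = ((3010-460)/3010)*100 = 84.72 %

84.72 %


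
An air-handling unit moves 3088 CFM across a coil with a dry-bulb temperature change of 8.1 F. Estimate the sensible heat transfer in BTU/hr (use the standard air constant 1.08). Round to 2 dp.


Q = 1.08 * 3088 * 8.1 = 27013.82 BTU/hr

27013.82 BTU/hr


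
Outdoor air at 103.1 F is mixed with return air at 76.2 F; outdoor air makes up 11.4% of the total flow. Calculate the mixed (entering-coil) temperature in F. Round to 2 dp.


T_mix = 76.2 + (11.4/100)*(103.1-76.2) = 79.27 F

79.27 F


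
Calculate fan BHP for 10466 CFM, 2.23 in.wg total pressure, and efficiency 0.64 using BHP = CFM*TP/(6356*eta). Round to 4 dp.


BHP = 10466 * 2.23 / (6356 * 0.64) = 5.7375 hp

5.7375 hp


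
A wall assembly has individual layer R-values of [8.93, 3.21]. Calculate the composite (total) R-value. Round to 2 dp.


R_total = 8.93 + 3.21 = 12.14

12.14


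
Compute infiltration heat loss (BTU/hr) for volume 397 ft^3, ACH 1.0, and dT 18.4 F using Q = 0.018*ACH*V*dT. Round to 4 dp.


Q = 0.018 * 1.0 * 397 * 18.4 = 131.4864 BTU/hr

131.4864 BTU/hr


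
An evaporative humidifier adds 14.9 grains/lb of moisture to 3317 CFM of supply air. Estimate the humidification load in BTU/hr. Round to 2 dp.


Q = 0.68 * 3317 * 14.9 = 33607.84 BTU/hr

33607.84 BTU/hr


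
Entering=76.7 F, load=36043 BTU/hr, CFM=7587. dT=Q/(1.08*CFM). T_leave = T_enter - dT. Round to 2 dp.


dT = 36043/(1.08*7587) = 4.3987
T_leave = 76.7 - 4.3987 = 72.30 F

72.30 F


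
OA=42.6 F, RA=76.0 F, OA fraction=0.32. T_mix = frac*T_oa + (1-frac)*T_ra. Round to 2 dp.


T_mix = 0.32*42.6 + 0.68*76.0 = 65.31 F

65.31 F


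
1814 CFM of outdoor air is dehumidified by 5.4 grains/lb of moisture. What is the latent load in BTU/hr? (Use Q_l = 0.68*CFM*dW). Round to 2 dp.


Q = 0.68 * 1814 * 5.4 = 6661.01 BTU/hr

6661.01 BTU/hr


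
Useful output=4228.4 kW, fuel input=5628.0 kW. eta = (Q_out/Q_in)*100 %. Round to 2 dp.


eta = (4228.4/5628.0)*100 = 75.13 %

75.13 %


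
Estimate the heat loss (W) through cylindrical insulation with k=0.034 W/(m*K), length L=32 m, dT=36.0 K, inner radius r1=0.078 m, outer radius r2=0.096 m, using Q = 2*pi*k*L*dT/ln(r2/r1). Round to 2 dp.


Q = 2*pi*0.034*32*36.0/ln(0.096/0.078) = 1185.23 W

1185.23 W


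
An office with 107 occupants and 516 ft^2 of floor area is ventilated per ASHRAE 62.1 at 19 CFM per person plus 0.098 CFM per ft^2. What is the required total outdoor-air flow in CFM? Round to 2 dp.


Total = 107*19 + 516*0.098 = 2083.57 CFM

2083.57 CFM


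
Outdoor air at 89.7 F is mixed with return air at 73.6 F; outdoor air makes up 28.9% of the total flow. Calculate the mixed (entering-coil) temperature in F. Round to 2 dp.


T_mix = 73.6 + (28.9/100)*(89.7-73.6) = 78.25 F

78.25 F


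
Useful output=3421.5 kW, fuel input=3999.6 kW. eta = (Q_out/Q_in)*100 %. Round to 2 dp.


eta = (3421.5/3999.6)*100 = 85.55 %

85.55 %


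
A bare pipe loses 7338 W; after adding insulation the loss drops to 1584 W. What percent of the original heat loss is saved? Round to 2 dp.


Savings = ((7338-1584)/7338)*100 = 78.41 %

78.41 %


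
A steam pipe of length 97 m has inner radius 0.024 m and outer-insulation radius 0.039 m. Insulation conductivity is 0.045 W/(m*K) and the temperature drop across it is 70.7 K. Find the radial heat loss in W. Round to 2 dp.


Q = 2*pi*0.045*97*70.7/ln(0.039/0.024) = 3993.81 W

3993.81 W


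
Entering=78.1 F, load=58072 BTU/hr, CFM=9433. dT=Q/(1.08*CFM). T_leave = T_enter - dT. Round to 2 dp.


dT = 58072/(1.08*9433) = 5.7002
T_leave = 78.1 - 5.7002 = 72.40 F

72.40 F


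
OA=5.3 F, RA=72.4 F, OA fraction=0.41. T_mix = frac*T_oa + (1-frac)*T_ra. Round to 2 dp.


T_mix = 0.41*5.3 + 0.59*72.4 = 44.89 F

44.89 F


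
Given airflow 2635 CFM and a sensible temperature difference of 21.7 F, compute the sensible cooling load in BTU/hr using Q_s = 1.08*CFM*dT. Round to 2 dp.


Q = 1.08 * 2635 * 21.7 = 61753.86 BTU/hr

61753.86 BTU/hr


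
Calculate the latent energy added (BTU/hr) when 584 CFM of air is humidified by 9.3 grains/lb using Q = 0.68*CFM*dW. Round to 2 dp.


Q = 0.68 * 584 * 9.3 = 3693.22 BTU/hr

3693.22 BTU/hr


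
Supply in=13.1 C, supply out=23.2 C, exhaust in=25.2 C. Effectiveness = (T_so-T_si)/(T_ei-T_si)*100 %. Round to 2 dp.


eff = (23.2-13.1)/(25.2-13.1)*100 = 83.47 %

83.47 %


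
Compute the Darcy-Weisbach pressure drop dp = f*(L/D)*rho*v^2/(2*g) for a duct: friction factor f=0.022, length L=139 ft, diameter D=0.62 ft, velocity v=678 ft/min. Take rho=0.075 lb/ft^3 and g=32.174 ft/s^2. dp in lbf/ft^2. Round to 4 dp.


v_fps = 678/60 = 11.3 ft/s
dp = 0.022*(139/0.62)*0.075*11.3^2/(2*32.174) = 0.7341 lbf/ft^2

0.7341 lbf/ft^2


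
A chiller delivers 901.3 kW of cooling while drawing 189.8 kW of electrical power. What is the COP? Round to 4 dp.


COP = 901.3 / 189.8 = 4.7487

4.7487


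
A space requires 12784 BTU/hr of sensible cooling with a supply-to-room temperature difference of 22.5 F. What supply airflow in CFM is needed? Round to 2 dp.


CFM = 12784 / (1.08 * 22.5) = 526.09

526.09 CFM


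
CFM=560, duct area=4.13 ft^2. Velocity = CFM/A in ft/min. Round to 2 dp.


V = 560 / 4.13 = 135.59 ft/min

135.59 ft/min


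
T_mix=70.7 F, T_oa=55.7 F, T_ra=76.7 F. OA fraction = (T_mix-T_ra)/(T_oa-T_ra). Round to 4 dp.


frac = (70.7 - 76.7) / (55.7 - 76.7) = 0.2857

0.2857


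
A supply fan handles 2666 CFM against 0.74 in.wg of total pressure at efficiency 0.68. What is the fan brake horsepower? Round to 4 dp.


BHP = 2666 * 0.74 / (6356 * 0.68) = 0.4565 hp

0.4565 hp


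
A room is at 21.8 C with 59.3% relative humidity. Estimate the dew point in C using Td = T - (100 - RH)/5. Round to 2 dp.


Td = 21.8 - (100-59.3)/5 = 13.66 C

13.66 C


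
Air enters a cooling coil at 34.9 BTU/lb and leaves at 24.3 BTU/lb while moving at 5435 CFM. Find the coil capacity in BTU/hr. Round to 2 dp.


Q = 4.5 * 5435 * (34.9 - 24.3) = 259249.50 BTU/hr

259249.50 BTU/hr


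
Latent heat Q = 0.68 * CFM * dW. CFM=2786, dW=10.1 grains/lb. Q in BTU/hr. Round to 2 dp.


Q = 0.68 * 2786 * 10.1 = 19134.25 BTU/hr

19134.25 BTU/hr


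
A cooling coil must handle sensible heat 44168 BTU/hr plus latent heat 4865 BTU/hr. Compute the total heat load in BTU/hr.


Qt = 44168 + 4865 = 49033 BTU/hr

49033 BTU/hr


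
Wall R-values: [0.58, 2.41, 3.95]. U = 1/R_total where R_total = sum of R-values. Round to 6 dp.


R_total = 0.58 + 2.41 + 3.95 = 6.94
U = 1/6.94 = 0.144092

0.144092


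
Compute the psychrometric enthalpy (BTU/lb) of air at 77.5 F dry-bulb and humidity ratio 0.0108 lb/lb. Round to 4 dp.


h = 0.24*77.5 + 0.0108*(1061+0.444*77.5) = 30.4304 BTU/lb

30.4304 BTU/lb


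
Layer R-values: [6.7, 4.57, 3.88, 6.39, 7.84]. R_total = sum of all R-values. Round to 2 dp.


R_total = 6.7 + 4.57 + 3.88 + 6.39 + 7.84 = 29.38

29.38


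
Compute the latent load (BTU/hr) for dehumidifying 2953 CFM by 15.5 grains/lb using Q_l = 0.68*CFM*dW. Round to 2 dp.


Q = 0.68 * 2953 * 15.5 = 31124.62 BTU/hr

31124.62 BTU/hr


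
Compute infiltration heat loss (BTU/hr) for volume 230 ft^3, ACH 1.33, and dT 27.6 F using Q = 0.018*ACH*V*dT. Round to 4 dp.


Q = 0.018 * 1.33 * 230 * 27.6 = 151.9711 BTU/hr

151.9711 BTU/hr


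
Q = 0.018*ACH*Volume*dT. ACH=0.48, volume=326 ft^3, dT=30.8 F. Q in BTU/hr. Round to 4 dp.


Q = 0.018 * 0.48 * 326 * 30.8 = 86.7525 BTU/hr

86.7525 BTU/hr


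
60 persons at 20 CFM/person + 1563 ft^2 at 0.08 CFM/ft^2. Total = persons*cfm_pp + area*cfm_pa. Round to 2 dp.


Total = 60*20 + 1563*0.08 = 1325.04 CFM

1325.04 CFM


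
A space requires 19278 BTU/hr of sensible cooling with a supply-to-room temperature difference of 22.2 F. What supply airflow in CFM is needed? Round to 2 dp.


CFM = 19278 / (1.08 * 22.2) = 804.05

804.05 CFM


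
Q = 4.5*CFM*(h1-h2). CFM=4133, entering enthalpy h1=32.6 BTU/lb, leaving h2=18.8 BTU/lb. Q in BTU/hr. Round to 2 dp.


Q = 4.5 * 4133 * (32.6 - 18.8) = 256659.30 BTU/hr

256659.30 BTU/hr


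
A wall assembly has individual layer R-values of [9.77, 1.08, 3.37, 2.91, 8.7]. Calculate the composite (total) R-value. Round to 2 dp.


R_total = 9.77 + 1.08 + 3.37 + 2.91 + 8.7 = 25.83

25.83


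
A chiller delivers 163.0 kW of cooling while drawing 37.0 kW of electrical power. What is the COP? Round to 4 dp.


COP = 163.0 / 37.0 = 4.4054

4.4054


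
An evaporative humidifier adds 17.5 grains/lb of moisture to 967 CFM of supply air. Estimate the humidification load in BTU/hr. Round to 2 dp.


Q = 0.68 * 967 * 17.5 = 11507.30 BTU/hr

11507.30 BTU/hr


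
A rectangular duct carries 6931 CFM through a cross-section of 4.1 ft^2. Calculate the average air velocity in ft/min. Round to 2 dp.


V = 6931 / 4.1 = 1690.49 ft/min

1690.49 ft/min


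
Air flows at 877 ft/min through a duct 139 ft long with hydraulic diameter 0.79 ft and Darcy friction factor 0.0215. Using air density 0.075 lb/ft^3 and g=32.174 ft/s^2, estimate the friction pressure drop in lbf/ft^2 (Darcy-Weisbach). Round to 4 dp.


v_fps = 877/60 = 14.6167 ft/s
dp = 0.0215*(139/0.79)*0.075*14.6167^2/(2*32.174) = 0.9420 lbf/ft^2

0.9420 lbf/ft^2


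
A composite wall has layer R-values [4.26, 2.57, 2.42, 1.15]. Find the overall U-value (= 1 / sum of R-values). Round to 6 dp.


R_total = 4.26 + 2.57 + 2.42 + 1.15 = 10.40
U = 1/10.40 = 0.096154

0.096154


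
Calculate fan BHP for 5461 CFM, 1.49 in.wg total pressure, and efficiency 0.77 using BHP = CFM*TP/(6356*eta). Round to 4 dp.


BHP = 5461 * 1.49 / (6356 * 0.77) = 1.6626 hp

1.6626 hp


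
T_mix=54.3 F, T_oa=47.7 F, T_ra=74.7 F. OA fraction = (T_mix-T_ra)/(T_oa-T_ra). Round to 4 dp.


frac = (54.3 - 74.7) / (47.7 - 74.7) = 0.7556

0.7556


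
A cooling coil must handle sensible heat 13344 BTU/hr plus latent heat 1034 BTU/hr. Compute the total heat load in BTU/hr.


Qt = 13344 + 1034 = 14378 BTU/hr

14378 BTU/hr


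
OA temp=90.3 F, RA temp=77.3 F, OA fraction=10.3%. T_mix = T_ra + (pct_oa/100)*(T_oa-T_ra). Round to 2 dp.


T_mix = 77.3 + (10.3/100)*(90.3-77.3) = 78.64 F

78.64 F


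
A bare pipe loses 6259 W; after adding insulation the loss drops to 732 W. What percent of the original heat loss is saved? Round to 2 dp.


Savings = ((6259-732)/6259)*100 = 88.30 %

88.30 %


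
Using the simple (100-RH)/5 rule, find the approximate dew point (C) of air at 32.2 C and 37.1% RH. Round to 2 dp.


Td = 32.2 - (100-37.1)/5 = 19.62 C

19.62 C


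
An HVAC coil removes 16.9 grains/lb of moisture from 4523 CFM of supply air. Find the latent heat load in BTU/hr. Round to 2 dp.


Q = 0.68 * 4523 * 16.9 = 51978.32 BTU/hr

51978.32 BTU/hr


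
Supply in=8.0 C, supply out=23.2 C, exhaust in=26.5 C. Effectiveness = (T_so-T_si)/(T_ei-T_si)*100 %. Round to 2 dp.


eff = (23.2-8.0)/(26.5-8.0)*100 = 82.16 %

82.16 %


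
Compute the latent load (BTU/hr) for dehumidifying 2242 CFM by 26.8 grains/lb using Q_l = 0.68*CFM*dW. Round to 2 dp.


Q = 0.68 * 2242 * 26.8 = 40858.21 BTU/hr

40858.21 BTU/hr


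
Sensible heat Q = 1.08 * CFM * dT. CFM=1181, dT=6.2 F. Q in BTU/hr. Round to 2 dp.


Q = 1.08 * 1181 * 6.2 = 7907.98 BTU/hr

7907.98 BTU/hr


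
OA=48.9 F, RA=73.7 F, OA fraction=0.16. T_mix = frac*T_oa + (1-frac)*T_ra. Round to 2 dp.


T_mix = 0.16*48.9 + 0.84*73.7 = 69.73 F

69.73 F


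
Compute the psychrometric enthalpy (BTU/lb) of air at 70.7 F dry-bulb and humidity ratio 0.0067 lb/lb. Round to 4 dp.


h = 0.24*70.7 + 0.0067*(1061+0.444*70.7) = 24.2870 BTU/lb

24.2870 BTU/lb


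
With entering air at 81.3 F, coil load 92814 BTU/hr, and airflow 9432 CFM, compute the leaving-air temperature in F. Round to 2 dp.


dT = 92814/(1.08*9432) = 9.1114
T_leave = 81.3 - 9.1114 = 72.19 F

72.19 F


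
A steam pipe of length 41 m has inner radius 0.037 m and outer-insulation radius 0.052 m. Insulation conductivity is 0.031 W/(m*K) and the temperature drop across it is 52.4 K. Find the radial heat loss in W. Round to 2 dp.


Q = 2*pi*0.031*41*52.4/ln(0.052/0.037) = 1229.59 W

1229.59 W


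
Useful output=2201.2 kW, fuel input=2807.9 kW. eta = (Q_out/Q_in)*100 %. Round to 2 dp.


eta = (2201.2/2807.9)*100 = 78.39 %

78.39 %


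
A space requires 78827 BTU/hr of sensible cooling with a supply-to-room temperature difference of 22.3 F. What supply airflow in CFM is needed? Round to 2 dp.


CFM = 78827 / (1.08 * 22.3) = 3273.00

3273.00 CFM


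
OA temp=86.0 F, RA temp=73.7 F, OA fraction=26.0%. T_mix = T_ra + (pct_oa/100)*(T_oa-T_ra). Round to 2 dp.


T_mix = 73.7 + (26.0/100)*(86.0-73.7) = 76.90 F

76.90 F


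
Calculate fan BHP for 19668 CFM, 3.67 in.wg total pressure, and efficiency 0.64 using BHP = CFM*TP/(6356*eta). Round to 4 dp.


BHP = 19668 * 3.67 / (6356 * 0.64) = 17.7444 hp

17.7444 hp


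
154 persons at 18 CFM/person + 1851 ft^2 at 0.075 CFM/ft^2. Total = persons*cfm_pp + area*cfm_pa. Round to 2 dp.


Total = 154*18 + 1851*0.075 = 2910.83 CFM

2910.83 CFM


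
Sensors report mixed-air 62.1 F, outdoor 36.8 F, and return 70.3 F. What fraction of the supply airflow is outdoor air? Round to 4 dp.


frac = (62.1 - 70.3) / (36.8 - 70.3) = 0.2448

0.2448


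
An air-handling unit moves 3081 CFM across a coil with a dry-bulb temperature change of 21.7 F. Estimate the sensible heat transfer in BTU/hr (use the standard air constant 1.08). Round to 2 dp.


Q = 1.08 * 3081 * 21.7 = 72206.32 BTU/hr

72206.32 BTU/hr


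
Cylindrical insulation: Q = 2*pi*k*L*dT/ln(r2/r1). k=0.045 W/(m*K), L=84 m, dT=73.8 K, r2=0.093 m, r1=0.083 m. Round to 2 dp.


Q = 2*pi*0.045*84*73.8/ln(0.093/0.083) = 15407.87 W

15407.87 W


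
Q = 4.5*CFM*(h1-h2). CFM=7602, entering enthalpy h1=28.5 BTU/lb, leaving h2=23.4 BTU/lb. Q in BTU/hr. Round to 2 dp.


Q = 4.5 * 7602 * (28.5 - 23.4) = 174465.90 BTU/hr

174465.90 BTU/hr


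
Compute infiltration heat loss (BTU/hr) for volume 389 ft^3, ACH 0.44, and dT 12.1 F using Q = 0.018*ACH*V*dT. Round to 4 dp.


Q = 0.018 * 0.44 * 389 * 12.1 = 37.2786 BTU/hr

37.2786 BTU/hr


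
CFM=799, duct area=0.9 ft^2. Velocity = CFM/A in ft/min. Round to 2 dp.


V = 799 / 0.9 = 887.78 ft/min

887.78 ft/min


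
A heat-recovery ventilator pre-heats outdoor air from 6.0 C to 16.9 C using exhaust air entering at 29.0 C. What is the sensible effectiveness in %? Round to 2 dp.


eff = (16.9-6.0)/(29.0-6.0)*100 = 47.39 %

47.39 %


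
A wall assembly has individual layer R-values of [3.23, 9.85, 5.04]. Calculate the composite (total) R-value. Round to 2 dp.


R_total = 3.23 + 9.85 + 5.04 = 18.12

18.12


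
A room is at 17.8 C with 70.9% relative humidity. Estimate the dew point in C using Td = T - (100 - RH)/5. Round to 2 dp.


Td = 17.8 - (100-70.9)/5 = 11.98 C

11.98 C


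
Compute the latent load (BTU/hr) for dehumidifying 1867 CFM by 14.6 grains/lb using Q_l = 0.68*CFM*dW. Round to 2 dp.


Q = 0.68 * 1867 * 14.6 = 18535.58 BTU/hr

18535.58 BTU/hr


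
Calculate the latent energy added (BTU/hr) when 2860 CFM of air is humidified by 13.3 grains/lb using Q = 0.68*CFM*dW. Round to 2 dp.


Q = 0.68 * 2860 * 13.3 = 25865.84 BTU/hr

25865.84 BTU/hr


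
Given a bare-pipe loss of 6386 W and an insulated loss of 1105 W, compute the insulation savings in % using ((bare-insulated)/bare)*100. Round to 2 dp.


Savings = ((6386-1105)/6386)*100 = 82.70 %

82.70 %


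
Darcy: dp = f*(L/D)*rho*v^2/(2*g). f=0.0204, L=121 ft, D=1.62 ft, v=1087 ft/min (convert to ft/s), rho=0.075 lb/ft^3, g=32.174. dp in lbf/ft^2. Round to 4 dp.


v_fps = 1087/60 = 18.1167 ft/s
dp = 0.0204*(121/1.62)*0.075*18.1167^2/(2*32.174) = 0.5829 lbf/ft^2

0.5829 lbf/ft^2


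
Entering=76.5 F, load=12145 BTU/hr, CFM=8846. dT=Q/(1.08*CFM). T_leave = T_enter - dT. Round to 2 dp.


dT = 12145/(1.08*8846) = 1.2712
T_leave = 76.5 - 1.2712 = 75.23 F

75.23 F


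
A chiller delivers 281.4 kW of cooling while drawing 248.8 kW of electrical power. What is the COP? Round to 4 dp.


COP = 281.4 / 248.8 = 1.1310

1.1310


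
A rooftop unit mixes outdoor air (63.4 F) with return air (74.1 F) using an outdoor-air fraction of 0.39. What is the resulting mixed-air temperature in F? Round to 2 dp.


T_mix = 0.39*63.4 + 0.61*74.1 = 69.93 F

69.93 F


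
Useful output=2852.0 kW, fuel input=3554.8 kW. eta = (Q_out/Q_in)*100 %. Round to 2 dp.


eta = (2852.0/3554.8)*100 = 80.23 %

80.23 %


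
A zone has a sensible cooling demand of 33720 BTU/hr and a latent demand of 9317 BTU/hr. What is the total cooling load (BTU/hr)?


Qt = 33720 + 9317 = 43037 BTU/hr

43037 BTU/hr


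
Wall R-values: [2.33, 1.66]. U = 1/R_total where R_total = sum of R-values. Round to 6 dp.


R_total = 2.33 + 1.66 = 3.99
U = 1/3.99 = 0.250627

0.250627


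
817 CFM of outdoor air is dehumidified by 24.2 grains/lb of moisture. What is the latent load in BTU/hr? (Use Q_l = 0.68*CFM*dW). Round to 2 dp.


Q = 0.68 * 817 * 24.2 = 13444.55 BTU/hr

13444.55 BTU/hr


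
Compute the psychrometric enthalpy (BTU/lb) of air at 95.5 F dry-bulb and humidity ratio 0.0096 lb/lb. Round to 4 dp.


h = 0.24*95.5 + 0.0096*(1061+0.444*95.5) = 33.5127 BTU/lb

33.5127 BTU/lb


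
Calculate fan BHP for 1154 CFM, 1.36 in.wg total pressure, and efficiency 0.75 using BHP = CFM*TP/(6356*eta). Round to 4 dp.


BHP = 1154 * 1.36 / (6356 * 0.75) = 0.3292 hp

0.3292 hp


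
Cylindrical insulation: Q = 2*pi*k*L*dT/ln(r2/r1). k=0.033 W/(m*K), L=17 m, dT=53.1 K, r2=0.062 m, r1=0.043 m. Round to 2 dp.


Q = 2*pi*0.033*17*53.1/ln(0.062/0.043) = 511.49 W

511.49 W


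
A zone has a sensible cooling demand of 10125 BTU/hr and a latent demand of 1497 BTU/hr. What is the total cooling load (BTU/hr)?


Qt = 10125 + 1497 = 11622 BTU/hr

11622 BTU/hr


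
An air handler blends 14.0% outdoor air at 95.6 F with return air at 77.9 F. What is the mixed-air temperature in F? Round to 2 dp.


T_mix = 77.9 + (14.0/100)*(95.6-77.9) = 80.38 F

80.38 F


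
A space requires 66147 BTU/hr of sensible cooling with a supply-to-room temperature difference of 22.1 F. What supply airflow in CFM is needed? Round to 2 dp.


CFM = 66147 / (1.08 * 22.1) = 2771.37

2771.37 CFM


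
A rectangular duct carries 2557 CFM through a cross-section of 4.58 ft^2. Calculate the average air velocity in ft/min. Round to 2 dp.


V = 2557 / 4.58 = 558.30 ft/min

558.30 ft/min


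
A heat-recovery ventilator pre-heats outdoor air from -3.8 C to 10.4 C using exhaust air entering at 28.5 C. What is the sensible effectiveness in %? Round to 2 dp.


eff = (10.4-(-3.8))/(28.5-(-3.8))*100 = 43.96 %

43.96 %


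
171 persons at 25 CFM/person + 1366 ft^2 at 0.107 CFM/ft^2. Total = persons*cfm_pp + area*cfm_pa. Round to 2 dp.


Total = 171*25 + 1366*0.107 = 4421.16 CFM

4421.16 CFM


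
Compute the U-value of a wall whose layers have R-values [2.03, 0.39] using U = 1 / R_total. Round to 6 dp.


R_total = 2.03 + 0.39 = 2.42
U = 1/2.42 = 0.413223

0.413223


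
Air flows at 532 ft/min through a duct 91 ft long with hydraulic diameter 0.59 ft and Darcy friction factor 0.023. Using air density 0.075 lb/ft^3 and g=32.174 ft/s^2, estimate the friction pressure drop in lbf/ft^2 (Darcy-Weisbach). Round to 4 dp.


v_fps = 532/60 = 8.8667 ft/s
dp = 0.023*(91/0.59)*0.075*8.8667^2/(2*32.174) = 0.3251 lbf/ft^2

0.3251 lbf/ft^2


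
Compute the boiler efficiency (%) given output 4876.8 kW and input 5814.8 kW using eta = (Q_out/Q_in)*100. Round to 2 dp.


eta = (4876.8/5814.8)*100 = 83.87 %

83.87 %


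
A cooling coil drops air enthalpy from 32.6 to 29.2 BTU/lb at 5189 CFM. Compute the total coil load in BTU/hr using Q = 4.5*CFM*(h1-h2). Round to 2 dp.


Q = 4.5 * 5189 * (32.6 - 29.2) = 79391.70 BTU/hr

79391.70 BTU/hr


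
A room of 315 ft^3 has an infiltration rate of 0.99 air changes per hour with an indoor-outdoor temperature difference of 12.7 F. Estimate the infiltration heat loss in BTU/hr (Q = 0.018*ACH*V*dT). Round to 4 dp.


Q = 0.018 * 0.99 * 315 * 12.7 = 71.2889 BTU/hr

71.2889 BTU/hr


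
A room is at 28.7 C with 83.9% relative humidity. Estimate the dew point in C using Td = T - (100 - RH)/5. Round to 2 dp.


Td = 28.7 - (100-83.9)/5 = 25.48 C

25.48 C


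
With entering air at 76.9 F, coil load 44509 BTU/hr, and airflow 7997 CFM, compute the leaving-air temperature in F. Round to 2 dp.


dT = 44509/(1.08*7997) = 5.1534
T_leave = 76.9 - 5.1534 = 71.75 F

71.75 F


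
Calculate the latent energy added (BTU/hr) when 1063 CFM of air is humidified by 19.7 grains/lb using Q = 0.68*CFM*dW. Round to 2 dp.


Q = 0.68 * 1063 * 19.7 = 14239.95 BTU/hr

14239.95 BTU/hr


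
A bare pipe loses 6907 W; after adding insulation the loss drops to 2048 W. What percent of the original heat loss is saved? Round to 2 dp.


Savings = ((6907-2048)/6907)*100 = 70.35 %

70.35 %


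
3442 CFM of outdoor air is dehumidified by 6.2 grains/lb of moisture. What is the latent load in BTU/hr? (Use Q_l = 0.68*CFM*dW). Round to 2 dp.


Q = 0.68 * 3442 * 6.2 = 14511.47 BTU/hr

14511.47 BTU/hr


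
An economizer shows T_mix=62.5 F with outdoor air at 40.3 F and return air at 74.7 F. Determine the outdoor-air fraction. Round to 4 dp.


frac = (62.5 - 74.7) / (40.3 - 74.7) = 0.3547

0.3547


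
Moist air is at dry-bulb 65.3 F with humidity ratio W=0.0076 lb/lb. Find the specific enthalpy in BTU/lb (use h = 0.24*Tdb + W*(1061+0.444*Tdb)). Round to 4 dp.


h = 0.24*65.3 + 0.0076*(1061+0.444*65.3) = 23.9559 BTU/lb

23.9559 BTU/lb


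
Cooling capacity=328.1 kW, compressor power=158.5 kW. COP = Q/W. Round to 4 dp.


COP = 328.1 / 158.5 = 2.0700

2.0700


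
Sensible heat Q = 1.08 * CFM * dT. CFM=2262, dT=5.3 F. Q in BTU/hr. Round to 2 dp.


Q = 1.08 * 2262 * 5.3 = 12947.69 BTU/hr

12947.69 BTU/hr


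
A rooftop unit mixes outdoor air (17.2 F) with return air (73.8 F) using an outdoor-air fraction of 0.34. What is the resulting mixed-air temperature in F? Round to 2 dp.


T_mix = 0.34*17.2 + 0.66*73.8 = 54.56 F

54.56 F


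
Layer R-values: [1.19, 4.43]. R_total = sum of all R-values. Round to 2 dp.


R_total = 1.19 + 4.43 = 5.62

5.62


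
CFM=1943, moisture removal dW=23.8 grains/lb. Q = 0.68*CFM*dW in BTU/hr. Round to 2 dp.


Q = 0.68 * 1943 * 23.8 = 31445.51 BTU/hr

31445.51 BTU/hr


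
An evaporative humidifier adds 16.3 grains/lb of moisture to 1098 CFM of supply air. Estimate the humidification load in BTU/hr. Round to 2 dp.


Q = 0.68 * 1098 * 16.3 = 12170.23 BTU/hr

12170.23 BTU/hr


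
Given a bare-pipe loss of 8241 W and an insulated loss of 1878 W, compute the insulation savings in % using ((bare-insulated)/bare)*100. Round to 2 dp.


Savings = ((8241-1878)/8241)*100 = 77.21 %

77.21 %


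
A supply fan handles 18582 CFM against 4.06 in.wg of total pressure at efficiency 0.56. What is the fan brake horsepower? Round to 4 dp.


BHP = 18582 * 4.06 / (6356 * 0.56) = 21.1956 hp

21.1956 hp


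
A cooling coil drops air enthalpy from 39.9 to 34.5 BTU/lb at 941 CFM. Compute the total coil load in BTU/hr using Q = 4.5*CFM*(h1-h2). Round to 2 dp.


Q = 4.5 * 941 * (39.9 - 34.5) = 22866.30 BTU/hr

22866.30 BTU/hr


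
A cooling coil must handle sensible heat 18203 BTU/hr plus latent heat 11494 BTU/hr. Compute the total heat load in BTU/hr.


Qt = 18203 + 11494 = 29697 BTU/hr

29697 BTU/hr


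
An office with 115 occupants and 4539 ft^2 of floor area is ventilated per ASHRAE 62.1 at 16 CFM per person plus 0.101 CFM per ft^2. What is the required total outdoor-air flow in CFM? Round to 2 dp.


Total = 115*16 + 4539*0.101 = 2298.44 CFM

2298.44 CFM


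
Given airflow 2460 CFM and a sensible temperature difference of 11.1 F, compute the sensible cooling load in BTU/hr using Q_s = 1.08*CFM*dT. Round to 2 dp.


Q = 1.08 * 2460 * 11.1 = 29490.48 BTU/hr

29490.48 BTU/hr


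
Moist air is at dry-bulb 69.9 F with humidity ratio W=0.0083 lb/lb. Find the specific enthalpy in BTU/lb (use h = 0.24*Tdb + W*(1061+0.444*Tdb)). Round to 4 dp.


h = 0.24*69.9 + 0.0083*(1061+0.444*69.9) = 25.8399 BTU/lb

25.8399 BTU/lb


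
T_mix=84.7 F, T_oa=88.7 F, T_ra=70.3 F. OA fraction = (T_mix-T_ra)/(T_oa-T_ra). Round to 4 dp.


frac = (84.7 - 70.3) / (88.7 - 70.3) = 0.7826

0.7826


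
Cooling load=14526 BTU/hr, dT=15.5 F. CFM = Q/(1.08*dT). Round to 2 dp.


CFM = 14526 / (1.08 * 15.5) = 867.74

867.74 CFM


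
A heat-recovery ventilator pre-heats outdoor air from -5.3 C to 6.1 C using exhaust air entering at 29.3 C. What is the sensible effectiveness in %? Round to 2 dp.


eff = (6.1-(-5.3))/(29.3-(-5.3))*100 = 32.95 %

32.95 %


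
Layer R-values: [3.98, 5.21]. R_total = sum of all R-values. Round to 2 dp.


R_total = 3.98 + 5.21 = 9.19

9.19


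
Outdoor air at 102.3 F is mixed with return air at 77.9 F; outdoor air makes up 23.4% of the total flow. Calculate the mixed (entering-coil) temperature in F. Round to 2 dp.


T_mix = 77.9 + (23.4/100)*(102.3-77.9) = 83.61 F

83.61 F


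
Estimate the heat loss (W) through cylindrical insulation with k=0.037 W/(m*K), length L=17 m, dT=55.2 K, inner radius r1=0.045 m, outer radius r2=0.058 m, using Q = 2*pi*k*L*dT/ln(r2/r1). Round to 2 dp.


Q = 2*pi*0.037*17*55.2/ln(0.058/0.045) = 859.63 W

859.63 W


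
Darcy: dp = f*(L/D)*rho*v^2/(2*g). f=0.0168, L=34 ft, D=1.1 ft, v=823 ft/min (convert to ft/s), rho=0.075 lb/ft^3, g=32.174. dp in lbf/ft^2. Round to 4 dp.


v_fps = 823/60 = 13.7167 ft/s
dp = 0.0168*(34/1.1)*0.075*13.7167^2/(2*32.174) = 0.1139 lbf/ft^2

0.1139 lbf/ft^2


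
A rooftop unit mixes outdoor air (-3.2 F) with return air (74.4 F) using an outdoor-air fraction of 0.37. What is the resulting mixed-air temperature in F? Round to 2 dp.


T_mix = 0.37*(-3.2) + 0.63*74.4 = 45.69 F

45.69 F


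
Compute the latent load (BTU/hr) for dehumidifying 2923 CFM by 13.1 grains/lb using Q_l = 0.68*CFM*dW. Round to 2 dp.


Q = 0.68 * 2923 * 13.1 = 26038.08 BTU/hr

26038.08 BTU/hr


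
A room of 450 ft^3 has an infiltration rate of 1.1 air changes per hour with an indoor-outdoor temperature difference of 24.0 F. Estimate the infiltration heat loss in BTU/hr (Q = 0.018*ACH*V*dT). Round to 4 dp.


Q = 0.018 * 1.1 * 450 * 24.0 = 213.8400 BTU/hr

213.8400 BTU/hr


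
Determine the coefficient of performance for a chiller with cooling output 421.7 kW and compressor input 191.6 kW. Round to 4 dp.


COP = 421.7 / 191.6 = 2.2009

2.2009


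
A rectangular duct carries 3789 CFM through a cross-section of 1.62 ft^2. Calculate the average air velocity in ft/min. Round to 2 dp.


V = 3789 / 1.62 = 2338.89 ft/min

2338.89 ft/min


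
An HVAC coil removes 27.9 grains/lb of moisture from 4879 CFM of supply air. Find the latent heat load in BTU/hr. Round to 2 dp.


Q = 0.68 * 4879 * 27.9 = 92564.39 BTU/hr

92564.39 BTU/hr


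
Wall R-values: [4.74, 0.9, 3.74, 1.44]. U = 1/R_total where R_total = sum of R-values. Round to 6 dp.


R_total = 4.74 + 0.9 + 3.74 + 1.44 = 10.82
U = 1/10.82 = 0.092421

0.092421


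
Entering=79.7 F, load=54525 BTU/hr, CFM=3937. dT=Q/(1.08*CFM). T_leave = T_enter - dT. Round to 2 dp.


dT = 54525/(1.08*3937) = 12.8235
T_leave = 79.7 - 12.8235 = 66.88 F

66.88 F


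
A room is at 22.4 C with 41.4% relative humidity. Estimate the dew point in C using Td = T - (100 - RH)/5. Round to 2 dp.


Td = 22.4 - (100-41.4)/5 = 10.68 C

10.68 C


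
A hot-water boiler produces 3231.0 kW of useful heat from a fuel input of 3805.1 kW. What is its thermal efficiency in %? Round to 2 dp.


eta = (3231.0/3805.1)*100 = 84.91 %

84.91 %


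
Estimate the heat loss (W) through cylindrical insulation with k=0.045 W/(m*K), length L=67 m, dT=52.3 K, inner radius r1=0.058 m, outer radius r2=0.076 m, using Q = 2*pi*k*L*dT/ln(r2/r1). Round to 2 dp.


Q = 2*pi*0.045*67*52.3/ln(0.076/0.058) = 3665.54 W

3665.54 W


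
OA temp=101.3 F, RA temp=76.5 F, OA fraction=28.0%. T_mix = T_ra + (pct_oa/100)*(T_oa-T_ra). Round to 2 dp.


T_mix = 76.5 + (28.0/100)*(101.3-76.5) = 83.44 F

83.44 F


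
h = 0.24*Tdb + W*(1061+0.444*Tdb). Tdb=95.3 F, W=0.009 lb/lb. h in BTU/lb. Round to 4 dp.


h = 0.24*95.3 + 0.009*(1061+0.444*95.3) = 32.8018 BTU/lb

32.8018 BTU/lb


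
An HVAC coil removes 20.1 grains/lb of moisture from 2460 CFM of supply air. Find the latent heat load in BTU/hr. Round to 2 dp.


Q = 0.68 * 2460 * 20.1 = 33623.28 BTU/hr

33623.28 BTU/hr


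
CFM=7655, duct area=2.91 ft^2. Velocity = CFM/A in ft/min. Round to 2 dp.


V = 7655 / 2.91 = 2630.58 ft/min

2630.58 ft/min


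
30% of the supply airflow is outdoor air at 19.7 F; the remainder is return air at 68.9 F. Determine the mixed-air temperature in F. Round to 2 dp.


T_mix = 0.3*19.7 + 0.7*68.9 = 54.14 F

54.14 F


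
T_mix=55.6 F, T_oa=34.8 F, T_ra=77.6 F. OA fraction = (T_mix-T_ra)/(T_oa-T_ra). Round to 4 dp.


frac = (55.6 - 77.6) / (34.8 - 77.6) = 0.5140

0.5140


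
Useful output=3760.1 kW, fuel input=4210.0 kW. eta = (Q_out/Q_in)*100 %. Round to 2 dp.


eta = (3760.1/4210.0)*100 = 89.31 %

89.31 %


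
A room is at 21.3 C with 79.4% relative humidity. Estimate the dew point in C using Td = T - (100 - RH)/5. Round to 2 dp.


Td = 21.3 - (100-79.4)/5 = 17.18 C

17.18 C


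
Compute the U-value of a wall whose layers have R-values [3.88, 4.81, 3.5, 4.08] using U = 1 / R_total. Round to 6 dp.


R_total = 3.88 + 4.81 + 3.5 + 4.08 = 16.27
U = 1/16.27 = 0.061463

0.061463


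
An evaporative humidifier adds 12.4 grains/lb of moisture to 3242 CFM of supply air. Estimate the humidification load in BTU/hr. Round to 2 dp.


Q = 0.68 * 3242 * 12.4 = 27336.54 BTU/hr

27336.54 BTU/hr


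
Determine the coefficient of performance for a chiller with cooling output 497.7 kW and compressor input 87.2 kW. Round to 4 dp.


COP = 497.7 / 87.2 = 5.7076

5.7076


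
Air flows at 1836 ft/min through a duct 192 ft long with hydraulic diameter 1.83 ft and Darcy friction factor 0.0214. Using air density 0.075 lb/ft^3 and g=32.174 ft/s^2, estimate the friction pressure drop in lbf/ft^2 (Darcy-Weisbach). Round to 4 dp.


v_fps = 1836/60 = 30.6 ft/s
dp = 0.0214*(192/1.83)*0.075*30.6^2/(2*32.174) = 2.4504 lbf/ft^2

2.4504 lbf/ft^2


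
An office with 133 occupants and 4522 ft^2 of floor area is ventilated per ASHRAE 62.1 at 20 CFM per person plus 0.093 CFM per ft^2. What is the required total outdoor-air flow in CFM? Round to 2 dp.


Total = 133*20 + 4522*0.093 = 3080.55 CFM

3080.55 CFM


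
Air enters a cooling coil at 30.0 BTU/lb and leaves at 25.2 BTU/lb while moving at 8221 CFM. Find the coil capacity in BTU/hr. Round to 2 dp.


Q = 4.5 * 8221 * (30.0 - 25.2) = 177573.60 BTU/hr

177573.60 BTU/hr


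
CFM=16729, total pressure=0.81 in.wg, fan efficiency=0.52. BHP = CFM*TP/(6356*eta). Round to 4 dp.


BHP = 16729 * 0.81 / (6356 * 0.52) = 4.0998 hp

4.0998 hp


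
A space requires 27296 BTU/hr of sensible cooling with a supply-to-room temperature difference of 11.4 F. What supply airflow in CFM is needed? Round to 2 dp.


CFM = 27296 / (1.08 * 11.4) = 2217.02

2217.02 CFM


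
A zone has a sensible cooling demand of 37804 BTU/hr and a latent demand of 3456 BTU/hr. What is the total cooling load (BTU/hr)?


Qt = 37804 + 3456 = 41260 BTU/hr

41260 BTU/hr


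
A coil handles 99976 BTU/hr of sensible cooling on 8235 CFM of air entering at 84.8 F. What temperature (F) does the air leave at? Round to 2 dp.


dT = 99976/(1.08*8235) = 11.2411
T_leave = 84.8 - 11.2411 = 73.56 F

73.56 F


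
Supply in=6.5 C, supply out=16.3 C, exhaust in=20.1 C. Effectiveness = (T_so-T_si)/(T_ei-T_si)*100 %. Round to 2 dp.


eff = (16.3-6.5)/(20.1-6.5)*100 = 72.06 %

72.06 %


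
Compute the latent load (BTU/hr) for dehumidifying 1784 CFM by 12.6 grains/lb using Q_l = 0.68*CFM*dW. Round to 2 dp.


Q = 0.68 * 1784 * 12.6 = 15285.31 BTU/hr

15285.31 BTU/hr


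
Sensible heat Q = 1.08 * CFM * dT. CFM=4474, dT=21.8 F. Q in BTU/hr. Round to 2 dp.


Q = 1.08 * 4474 * 21.8 = 105335.86 BTU/hr

105335.86 BTU/hr


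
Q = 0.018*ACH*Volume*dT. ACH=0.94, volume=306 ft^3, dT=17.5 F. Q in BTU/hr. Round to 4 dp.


Q = 0.018 * 0.94 * 306 * 17.5 = 90.6066 BTU/hr

90.6066 BTU/hr


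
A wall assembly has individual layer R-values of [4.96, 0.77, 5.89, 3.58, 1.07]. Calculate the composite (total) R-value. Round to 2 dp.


R_total = 4.96 + 0.77 + 5.89 + 3.58 + 1.07 = 16.27

16.27


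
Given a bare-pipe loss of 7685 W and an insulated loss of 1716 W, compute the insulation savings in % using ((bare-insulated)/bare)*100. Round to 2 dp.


Savings = ((7685-1716)/7685)*100 = 77.67 %

77.67 %


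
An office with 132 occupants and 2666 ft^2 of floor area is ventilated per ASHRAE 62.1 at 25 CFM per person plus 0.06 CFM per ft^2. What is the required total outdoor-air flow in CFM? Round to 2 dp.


Total = 132*25 + 2666*0.06 = 3459.96 CFM

3459.96 CFM


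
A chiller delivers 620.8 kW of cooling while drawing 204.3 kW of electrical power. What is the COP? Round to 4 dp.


COP = 620.8 / 204.3 = 3.0387

3.0387


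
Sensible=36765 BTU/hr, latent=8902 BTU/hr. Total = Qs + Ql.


Qt = 36765 + 8902 = 45667 BTU/hr

45667 BTU/hr


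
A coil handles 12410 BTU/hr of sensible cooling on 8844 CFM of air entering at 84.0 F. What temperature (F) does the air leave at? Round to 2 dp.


dT = 12410/(1.08*8844) = 1.2993
T_leave = 84.0 - 1.2993 = 82.70 F

82.70 F


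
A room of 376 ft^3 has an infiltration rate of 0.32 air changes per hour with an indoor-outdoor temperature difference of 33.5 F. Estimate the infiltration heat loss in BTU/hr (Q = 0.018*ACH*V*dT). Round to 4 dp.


Q = 0.018 * 0.32 * 376 * 33.5 = 72.5530 BTU/hr

72.5530 BTU/hr


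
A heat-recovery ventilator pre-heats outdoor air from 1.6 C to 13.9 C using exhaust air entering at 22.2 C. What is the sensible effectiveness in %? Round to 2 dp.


eff = (13.9-1.6)/(22.2-1.6)*100 = 59.71 %

59.71 %


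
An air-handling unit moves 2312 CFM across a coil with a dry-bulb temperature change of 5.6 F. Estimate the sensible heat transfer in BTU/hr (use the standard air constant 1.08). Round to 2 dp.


Q = 1.08 * 2312 * 5.6 = 13982.98 BTU/hr

13982.98 BTU/hr


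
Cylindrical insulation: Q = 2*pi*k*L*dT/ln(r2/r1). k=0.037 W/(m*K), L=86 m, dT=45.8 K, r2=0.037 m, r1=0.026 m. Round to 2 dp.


Q = 2*pi*0.037*86*45.8/ln(0.037/0.026) = 2595.32 W

2595.32 W


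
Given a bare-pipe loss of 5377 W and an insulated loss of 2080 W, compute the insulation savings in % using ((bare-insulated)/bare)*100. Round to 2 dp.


Savings = ((5377-2080)/5377)*100 = 61.32 %

61.32 %


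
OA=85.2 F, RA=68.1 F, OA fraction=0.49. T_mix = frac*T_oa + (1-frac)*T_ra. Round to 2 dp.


T_mix = 0.49*85.2 + 0.51*68.1 = 76.48 F

76.48 F


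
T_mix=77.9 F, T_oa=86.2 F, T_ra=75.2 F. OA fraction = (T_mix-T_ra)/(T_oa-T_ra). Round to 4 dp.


frac = (77.9 - 75.2) / (86.2 - 75.2) = 0.2455

0.2455


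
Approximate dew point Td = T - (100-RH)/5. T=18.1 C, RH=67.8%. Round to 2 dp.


Td = 18.1 - (100-67.8)/5 = 11.66 C

11.66 C


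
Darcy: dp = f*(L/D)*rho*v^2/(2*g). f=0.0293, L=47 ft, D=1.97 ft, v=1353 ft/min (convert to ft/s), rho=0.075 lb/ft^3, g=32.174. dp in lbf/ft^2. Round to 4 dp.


v_fps = 1353/60 = 22.55 ft/s
dp = 0.0293*(47/1.97)*0.075*22.55^2/(2*32.174) = 0.4143 lbf/ft^2

0.4143 lbf/ft^2


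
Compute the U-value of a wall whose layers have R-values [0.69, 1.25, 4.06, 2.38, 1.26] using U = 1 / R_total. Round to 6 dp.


R_total = 0.69 + 1.25 + 4.06 + 2.38 + 1.26 = 9.64
U = 1/9.64 = 0.103734

0.103734


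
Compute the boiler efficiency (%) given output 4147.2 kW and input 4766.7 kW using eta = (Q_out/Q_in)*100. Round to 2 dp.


eta = (4147.2/4766.7)*100 = 87.00 %

87.00 %


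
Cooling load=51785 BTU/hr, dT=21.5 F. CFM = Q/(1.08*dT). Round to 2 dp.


CFM = 51785 / (1.08 * 21.5) = 2230.19

2230.19 CFM


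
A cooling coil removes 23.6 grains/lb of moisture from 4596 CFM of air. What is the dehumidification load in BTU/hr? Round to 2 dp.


Q = 0.68 * 4596 * 23.6 = 73756.61 BTU/hr

73756.61 BTU/hr
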